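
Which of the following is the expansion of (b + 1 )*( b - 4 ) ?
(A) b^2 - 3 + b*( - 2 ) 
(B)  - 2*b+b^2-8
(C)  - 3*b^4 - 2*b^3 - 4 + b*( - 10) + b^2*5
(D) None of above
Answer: D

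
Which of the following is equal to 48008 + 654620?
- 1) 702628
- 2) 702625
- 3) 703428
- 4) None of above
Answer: 1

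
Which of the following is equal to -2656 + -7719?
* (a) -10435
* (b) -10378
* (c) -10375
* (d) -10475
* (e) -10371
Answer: c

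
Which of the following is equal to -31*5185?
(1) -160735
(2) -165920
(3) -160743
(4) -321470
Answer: 1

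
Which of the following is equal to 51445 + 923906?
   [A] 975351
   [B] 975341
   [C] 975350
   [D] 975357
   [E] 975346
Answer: A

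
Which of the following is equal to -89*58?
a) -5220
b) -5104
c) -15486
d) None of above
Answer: d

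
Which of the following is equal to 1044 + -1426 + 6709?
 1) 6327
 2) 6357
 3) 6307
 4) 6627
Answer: 1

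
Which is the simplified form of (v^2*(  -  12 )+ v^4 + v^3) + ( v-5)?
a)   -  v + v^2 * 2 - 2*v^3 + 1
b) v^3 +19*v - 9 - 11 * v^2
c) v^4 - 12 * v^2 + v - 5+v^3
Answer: c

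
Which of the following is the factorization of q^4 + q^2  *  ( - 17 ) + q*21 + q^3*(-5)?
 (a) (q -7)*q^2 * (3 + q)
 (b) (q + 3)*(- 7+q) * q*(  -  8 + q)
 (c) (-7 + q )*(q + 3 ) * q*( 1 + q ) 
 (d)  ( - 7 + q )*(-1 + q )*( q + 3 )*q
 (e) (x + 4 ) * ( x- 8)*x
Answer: d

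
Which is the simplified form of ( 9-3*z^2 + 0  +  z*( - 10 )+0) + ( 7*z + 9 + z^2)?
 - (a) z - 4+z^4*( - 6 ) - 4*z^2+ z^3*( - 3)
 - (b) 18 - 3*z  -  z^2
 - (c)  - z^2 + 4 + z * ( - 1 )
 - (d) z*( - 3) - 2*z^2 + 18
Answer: d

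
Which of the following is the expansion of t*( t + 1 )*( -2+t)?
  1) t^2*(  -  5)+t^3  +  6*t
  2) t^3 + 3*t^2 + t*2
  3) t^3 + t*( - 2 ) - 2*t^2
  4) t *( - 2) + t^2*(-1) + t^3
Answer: 4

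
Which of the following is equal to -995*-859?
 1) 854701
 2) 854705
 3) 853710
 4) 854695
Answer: 2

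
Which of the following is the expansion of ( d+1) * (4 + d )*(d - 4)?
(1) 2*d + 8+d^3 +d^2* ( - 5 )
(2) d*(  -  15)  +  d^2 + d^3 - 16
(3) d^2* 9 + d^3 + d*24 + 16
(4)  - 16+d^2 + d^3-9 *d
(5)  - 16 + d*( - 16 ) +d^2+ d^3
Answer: 5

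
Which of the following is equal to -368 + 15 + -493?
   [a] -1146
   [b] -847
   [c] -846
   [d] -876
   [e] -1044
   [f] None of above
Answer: c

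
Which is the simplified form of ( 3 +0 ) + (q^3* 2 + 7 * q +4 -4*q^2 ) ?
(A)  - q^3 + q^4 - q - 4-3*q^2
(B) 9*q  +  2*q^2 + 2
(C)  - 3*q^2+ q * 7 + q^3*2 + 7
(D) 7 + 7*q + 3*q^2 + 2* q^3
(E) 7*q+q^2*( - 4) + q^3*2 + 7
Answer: E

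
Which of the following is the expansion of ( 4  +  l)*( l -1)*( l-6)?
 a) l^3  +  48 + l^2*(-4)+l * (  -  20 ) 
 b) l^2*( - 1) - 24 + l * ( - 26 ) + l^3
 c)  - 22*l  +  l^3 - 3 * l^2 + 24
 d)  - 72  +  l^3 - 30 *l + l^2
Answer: c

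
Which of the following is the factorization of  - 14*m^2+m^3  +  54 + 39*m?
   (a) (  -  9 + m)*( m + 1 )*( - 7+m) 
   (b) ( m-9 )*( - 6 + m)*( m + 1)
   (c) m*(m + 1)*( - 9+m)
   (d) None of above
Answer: b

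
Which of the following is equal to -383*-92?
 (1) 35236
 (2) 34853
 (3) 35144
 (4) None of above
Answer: 1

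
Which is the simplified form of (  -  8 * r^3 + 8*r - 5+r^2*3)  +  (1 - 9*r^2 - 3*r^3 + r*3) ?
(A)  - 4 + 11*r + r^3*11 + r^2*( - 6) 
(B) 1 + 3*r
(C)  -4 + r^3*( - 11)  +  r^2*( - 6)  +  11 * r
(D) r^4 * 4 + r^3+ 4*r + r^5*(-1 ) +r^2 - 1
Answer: C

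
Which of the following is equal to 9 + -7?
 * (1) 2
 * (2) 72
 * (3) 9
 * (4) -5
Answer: 1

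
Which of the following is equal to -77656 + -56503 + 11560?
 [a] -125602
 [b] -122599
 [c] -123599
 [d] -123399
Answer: b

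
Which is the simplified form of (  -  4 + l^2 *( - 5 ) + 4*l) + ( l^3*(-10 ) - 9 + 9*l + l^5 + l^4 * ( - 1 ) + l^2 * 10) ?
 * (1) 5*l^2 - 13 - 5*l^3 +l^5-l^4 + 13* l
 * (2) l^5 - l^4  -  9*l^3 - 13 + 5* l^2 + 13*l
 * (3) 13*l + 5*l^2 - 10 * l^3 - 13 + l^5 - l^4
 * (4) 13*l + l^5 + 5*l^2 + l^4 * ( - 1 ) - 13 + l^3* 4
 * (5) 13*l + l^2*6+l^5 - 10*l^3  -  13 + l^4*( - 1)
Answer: 3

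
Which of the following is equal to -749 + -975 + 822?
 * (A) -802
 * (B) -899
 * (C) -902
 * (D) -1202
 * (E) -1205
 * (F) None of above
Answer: C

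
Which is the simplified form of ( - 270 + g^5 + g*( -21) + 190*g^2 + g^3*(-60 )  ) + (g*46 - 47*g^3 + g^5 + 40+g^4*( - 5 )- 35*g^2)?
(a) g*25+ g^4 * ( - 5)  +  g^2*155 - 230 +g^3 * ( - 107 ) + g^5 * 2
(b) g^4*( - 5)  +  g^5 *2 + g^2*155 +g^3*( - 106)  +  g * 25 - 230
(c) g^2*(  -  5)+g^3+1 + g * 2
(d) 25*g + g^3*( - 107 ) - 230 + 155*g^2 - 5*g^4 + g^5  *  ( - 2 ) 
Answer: a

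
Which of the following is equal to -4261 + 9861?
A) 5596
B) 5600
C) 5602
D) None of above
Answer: B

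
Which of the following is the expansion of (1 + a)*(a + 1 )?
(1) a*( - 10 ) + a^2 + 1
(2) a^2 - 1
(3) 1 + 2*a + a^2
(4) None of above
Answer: 3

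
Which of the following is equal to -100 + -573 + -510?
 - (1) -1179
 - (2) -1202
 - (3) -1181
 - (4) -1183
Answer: 4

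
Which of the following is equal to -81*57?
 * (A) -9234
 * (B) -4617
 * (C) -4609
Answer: B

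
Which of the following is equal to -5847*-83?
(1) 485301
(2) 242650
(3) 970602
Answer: 1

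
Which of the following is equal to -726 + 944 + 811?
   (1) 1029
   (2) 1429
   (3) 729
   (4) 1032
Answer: 1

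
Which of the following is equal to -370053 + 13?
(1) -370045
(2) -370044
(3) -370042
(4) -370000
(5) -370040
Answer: 5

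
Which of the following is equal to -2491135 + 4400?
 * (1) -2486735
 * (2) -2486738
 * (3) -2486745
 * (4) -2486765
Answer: 1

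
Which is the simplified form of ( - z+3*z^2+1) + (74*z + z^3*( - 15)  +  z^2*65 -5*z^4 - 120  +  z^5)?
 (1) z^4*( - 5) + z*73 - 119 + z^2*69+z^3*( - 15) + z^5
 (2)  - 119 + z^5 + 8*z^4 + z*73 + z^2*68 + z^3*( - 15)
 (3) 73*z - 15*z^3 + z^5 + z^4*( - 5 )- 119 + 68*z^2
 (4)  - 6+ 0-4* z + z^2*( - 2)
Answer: 3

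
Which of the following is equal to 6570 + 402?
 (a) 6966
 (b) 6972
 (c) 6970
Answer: b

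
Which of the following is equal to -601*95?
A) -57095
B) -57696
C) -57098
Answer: A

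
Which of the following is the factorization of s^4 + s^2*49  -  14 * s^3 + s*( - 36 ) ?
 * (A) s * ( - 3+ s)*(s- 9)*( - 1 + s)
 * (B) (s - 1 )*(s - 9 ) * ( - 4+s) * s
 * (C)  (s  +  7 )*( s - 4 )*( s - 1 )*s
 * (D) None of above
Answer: B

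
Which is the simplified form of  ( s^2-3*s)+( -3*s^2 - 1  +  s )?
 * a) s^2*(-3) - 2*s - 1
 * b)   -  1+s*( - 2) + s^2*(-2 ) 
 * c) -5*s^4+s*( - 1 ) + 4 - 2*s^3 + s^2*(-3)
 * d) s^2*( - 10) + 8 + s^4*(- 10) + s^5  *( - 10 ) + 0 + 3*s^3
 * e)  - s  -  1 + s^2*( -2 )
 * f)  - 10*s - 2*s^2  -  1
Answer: b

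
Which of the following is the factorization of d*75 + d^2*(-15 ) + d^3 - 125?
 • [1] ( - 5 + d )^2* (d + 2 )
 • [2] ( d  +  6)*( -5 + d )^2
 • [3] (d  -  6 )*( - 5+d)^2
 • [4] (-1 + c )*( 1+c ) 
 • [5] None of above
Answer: 5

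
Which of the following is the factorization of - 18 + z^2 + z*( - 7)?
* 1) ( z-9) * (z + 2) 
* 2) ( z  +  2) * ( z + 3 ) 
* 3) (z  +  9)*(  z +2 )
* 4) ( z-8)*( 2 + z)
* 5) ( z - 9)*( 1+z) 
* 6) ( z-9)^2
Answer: 1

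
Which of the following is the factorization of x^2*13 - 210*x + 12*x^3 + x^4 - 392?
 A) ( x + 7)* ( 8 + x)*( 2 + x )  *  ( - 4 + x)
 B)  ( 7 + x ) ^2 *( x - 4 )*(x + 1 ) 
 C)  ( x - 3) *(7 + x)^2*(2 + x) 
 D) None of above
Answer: D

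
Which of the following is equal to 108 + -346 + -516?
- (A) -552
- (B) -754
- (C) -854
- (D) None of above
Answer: B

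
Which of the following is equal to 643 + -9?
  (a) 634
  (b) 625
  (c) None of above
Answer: a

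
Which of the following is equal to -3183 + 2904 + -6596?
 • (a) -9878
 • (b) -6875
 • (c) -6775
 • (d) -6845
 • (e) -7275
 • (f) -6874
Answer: b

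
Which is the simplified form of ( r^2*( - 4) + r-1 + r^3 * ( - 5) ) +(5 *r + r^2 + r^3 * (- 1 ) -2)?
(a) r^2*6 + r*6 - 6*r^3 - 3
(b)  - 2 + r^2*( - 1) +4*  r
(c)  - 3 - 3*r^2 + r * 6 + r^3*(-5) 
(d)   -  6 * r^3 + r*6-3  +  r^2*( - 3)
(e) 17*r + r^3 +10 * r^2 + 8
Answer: d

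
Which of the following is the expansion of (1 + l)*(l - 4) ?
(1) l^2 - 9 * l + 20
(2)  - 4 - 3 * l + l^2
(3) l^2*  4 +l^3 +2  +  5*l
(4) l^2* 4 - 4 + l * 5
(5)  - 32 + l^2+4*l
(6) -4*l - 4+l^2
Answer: 2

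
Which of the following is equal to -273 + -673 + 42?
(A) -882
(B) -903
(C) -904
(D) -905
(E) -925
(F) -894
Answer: C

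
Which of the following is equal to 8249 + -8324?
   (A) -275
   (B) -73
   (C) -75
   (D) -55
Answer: C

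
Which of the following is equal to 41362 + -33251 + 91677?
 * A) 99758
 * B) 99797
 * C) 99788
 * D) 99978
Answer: C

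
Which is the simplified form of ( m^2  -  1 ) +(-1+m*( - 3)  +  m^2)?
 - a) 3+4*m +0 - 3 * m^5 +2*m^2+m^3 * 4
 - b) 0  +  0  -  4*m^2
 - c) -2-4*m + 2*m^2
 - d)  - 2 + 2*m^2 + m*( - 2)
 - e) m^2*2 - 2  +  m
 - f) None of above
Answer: f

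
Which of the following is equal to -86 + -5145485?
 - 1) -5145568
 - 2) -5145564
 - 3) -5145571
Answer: 3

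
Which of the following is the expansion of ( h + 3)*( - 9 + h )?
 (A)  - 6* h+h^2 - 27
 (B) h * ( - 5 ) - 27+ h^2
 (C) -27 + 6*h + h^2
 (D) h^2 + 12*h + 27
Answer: A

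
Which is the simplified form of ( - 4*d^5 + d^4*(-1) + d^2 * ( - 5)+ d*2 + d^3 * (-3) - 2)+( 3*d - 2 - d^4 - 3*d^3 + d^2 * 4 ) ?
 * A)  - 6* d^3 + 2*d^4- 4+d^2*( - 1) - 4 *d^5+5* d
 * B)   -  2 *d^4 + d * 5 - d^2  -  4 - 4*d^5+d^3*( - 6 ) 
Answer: B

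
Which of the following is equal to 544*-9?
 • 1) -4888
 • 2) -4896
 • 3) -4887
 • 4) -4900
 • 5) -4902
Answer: 2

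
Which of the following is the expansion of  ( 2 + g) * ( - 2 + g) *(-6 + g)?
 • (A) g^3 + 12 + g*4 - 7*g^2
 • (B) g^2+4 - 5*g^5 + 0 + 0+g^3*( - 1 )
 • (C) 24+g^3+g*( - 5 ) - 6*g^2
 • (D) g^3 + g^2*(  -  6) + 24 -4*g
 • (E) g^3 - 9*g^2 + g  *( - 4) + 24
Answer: D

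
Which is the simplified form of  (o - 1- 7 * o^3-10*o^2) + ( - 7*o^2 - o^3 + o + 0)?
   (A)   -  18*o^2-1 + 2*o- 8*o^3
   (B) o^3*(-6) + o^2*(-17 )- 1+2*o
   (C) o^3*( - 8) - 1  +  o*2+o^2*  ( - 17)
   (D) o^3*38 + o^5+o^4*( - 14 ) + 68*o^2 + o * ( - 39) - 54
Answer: C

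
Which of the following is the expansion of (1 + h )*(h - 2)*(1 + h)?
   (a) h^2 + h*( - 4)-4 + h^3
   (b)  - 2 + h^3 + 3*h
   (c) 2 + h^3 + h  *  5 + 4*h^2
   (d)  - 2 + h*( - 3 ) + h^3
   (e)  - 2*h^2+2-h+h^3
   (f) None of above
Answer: d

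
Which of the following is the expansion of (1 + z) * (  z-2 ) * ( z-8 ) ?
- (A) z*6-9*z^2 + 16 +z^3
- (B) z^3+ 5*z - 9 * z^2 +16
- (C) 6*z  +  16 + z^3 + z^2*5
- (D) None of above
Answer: A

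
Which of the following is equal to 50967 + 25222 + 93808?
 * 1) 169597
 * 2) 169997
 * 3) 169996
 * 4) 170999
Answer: 2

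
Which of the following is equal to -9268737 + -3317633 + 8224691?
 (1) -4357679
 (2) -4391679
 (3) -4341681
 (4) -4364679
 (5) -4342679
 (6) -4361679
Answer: 6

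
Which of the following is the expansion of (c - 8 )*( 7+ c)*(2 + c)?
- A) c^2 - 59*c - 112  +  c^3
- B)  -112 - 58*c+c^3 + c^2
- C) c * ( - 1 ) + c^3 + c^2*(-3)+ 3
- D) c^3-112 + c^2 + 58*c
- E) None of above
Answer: B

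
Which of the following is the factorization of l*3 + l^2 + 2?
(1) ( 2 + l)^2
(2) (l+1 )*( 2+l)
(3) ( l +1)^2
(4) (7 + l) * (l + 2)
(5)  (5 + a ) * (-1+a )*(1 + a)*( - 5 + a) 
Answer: 2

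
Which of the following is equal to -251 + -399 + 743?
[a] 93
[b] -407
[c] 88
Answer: a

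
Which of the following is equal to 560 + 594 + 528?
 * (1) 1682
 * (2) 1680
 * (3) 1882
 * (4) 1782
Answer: 1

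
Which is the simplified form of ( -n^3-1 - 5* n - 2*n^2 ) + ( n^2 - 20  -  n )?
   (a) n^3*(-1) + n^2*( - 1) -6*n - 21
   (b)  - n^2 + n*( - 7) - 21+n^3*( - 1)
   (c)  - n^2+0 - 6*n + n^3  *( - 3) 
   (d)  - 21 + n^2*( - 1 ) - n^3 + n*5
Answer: a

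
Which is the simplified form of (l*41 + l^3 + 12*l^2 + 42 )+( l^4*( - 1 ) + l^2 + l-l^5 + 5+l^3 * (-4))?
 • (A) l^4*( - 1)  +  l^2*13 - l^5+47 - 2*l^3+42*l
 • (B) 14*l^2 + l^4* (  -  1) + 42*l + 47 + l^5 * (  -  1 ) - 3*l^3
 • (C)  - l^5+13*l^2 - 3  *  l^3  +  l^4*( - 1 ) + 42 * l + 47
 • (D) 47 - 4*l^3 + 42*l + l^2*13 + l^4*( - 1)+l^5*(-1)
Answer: C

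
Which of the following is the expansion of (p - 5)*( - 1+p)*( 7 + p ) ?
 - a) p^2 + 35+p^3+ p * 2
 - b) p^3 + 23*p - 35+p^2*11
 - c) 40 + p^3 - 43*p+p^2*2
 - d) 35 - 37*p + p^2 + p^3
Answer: d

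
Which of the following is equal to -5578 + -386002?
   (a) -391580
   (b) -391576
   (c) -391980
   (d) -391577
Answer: a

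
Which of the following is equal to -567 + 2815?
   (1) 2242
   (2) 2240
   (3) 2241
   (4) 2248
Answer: 4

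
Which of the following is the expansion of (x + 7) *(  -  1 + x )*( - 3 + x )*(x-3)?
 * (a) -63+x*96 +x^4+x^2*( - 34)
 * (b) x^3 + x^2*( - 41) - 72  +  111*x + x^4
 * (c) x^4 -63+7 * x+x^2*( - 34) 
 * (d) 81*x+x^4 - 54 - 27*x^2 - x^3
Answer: a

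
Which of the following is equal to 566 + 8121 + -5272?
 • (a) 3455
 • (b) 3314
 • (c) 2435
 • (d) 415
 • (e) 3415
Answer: e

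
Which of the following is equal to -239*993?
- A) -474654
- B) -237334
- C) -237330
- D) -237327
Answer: D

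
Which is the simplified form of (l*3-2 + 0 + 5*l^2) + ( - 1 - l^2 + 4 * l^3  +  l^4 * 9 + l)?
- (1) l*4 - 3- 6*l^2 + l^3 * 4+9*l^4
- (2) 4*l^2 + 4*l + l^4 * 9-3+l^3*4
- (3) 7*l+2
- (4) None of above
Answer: 2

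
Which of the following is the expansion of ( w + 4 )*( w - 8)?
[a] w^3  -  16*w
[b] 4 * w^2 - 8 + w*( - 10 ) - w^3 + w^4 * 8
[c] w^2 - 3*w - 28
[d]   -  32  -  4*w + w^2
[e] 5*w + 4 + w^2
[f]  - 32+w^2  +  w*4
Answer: d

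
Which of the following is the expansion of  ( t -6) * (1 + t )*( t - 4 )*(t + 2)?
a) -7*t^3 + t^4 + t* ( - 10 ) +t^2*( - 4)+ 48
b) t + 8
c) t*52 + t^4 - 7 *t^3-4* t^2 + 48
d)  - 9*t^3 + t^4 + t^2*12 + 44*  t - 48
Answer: c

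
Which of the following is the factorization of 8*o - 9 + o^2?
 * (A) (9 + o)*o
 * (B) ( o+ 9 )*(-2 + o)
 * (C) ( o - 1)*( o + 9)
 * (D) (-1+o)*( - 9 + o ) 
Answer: C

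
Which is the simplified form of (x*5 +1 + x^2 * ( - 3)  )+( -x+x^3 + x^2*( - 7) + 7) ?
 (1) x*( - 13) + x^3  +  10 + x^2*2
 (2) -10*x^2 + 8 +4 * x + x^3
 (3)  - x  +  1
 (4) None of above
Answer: 2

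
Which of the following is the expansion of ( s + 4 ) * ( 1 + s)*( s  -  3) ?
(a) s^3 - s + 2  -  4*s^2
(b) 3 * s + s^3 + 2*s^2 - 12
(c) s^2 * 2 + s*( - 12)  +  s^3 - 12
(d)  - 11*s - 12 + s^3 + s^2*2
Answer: d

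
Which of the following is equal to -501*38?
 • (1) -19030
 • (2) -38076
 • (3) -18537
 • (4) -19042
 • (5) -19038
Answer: 5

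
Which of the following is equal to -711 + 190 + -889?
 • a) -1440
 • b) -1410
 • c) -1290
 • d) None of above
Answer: b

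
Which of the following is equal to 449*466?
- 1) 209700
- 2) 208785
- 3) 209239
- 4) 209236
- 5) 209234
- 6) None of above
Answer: 5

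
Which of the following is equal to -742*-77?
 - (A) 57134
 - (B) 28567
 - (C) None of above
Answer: A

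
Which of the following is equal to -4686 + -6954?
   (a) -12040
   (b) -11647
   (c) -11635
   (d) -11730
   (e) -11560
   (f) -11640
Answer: f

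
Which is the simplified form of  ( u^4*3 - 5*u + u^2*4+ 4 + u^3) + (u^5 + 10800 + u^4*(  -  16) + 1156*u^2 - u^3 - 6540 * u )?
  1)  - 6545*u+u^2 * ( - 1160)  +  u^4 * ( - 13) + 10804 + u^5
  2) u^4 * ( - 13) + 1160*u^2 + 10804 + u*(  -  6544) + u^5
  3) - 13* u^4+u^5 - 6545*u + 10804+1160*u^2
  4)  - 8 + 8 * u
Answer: 3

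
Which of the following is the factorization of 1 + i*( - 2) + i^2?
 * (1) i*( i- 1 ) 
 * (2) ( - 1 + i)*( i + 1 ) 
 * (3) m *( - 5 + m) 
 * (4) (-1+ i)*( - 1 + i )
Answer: 4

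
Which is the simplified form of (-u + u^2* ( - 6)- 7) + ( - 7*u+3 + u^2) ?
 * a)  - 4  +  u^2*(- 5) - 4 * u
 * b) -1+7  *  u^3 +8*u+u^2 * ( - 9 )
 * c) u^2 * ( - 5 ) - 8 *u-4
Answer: c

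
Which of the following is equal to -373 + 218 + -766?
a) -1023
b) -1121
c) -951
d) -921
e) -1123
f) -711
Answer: d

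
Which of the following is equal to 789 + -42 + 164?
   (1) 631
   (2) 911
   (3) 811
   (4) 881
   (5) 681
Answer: 2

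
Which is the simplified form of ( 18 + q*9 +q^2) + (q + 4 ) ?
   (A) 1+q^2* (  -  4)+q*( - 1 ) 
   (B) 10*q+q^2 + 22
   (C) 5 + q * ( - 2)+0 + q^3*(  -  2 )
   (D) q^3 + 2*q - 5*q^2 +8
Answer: B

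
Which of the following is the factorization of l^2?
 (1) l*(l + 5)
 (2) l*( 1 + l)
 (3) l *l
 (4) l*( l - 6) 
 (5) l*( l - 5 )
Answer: 3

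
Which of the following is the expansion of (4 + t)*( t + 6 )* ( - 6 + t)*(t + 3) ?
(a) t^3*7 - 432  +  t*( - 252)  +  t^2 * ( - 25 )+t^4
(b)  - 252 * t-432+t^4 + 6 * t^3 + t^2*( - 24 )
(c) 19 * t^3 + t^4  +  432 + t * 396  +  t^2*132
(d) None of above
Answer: d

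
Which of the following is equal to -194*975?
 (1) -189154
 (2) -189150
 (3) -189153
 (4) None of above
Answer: 2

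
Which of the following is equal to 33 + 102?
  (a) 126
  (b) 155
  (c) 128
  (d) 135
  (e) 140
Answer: d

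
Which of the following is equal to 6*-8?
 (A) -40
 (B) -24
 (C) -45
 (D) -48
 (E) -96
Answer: D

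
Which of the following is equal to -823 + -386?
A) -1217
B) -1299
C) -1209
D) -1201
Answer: C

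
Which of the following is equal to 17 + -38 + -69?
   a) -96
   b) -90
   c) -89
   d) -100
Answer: b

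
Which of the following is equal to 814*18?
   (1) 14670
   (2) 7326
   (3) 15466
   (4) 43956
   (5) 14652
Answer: 5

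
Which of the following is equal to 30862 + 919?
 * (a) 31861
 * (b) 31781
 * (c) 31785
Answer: b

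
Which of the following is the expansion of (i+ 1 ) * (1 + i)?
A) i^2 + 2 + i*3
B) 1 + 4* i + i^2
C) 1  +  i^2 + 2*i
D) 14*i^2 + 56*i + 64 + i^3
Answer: C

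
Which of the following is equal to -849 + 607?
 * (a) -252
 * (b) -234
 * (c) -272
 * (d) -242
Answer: d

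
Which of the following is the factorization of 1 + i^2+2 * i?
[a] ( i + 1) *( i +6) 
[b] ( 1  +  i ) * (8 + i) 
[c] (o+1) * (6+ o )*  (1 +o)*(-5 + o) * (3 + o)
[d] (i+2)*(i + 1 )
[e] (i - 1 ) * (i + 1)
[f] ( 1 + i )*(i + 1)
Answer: f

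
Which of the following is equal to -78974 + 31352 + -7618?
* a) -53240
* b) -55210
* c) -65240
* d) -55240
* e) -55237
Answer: d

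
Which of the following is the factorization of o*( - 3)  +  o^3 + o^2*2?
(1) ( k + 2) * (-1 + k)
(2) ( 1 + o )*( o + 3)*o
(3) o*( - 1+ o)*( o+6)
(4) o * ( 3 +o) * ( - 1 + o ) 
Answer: 4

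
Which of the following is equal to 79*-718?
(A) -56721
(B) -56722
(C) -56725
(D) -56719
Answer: B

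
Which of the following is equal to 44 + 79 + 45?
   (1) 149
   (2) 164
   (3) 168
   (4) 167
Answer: 3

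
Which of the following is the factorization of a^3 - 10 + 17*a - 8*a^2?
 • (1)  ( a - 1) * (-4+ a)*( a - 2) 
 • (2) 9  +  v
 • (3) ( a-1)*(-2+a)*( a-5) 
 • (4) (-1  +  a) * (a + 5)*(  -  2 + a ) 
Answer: 3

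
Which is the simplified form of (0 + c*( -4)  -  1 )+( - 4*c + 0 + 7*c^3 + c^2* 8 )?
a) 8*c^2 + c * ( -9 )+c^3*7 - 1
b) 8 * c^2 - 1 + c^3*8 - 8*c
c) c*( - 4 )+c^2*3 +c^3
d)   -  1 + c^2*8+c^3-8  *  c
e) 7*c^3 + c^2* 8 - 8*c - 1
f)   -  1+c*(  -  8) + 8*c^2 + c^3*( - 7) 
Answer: e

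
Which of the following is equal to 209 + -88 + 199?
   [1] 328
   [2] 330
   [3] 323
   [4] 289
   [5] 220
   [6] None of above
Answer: 6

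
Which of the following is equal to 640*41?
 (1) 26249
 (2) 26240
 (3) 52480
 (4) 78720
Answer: 2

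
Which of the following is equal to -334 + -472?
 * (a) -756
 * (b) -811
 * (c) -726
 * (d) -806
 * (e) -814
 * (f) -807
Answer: d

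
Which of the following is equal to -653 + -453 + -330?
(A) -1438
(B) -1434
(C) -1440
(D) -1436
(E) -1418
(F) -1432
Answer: D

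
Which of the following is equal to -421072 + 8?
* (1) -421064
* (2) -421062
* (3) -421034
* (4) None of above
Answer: 1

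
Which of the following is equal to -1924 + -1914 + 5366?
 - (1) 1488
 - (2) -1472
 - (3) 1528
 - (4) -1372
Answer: 3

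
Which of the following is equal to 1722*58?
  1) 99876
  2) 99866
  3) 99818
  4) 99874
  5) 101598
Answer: 1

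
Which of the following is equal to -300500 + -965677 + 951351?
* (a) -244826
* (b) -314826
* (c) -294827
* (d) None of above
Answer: b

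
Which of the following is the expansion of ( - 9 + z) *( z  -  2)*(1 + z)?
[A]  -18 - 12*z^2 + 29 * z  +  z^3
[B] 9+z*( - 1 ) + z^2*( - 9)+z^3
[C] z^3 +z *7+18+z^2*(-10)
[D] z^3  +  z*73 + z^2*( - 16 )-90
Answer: C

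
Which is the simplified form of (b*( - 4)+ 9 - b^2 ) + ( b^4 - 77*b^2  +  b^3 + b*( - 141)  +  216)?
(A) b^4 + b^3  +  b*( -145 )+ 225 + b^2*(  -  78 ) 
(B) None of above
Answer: A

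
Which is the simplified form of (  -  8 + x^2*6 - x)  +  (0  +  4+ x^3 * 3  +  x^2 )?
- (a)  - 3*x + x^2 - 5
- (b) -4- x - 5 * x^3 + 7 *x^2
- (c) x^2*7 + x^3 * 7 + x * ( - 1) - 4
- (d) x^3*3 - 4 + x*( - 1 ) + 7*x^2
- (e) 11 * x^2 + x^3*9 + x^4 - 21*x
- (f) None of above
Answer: d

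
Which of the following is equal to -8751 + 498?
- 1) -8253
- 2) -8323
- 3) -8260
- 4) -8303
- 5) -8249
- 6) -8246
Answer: 1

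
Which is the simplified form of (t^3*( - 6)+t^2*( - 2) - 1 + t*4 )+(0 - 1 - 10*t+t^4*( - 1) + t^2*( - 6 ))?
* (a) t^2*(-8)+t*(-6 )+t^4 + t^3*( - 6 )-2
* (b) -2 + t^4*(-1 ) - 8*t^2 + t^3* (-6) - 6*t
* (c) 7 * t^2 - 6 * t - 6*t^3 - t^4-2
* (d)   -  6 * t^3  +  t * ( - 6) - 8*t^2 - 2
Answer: b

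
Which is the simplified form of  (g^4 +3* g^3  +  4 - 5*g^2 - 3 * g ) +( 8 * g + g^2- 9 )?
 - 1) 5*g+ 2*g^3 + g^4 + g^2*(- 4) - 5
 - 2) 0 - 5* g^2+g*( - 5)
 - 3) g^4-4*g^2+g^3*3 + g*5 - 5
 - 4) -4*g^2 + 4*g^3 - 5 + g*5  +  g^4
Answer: 3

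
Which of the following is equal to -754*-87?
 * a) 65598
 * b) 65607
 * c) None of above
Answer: a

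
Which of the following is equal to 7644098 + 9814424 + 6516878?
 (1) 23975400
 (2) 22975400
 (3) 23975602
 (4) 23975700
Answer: 1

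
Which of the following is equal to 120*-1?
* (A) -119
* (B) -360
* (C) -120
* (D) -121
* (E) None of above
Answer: C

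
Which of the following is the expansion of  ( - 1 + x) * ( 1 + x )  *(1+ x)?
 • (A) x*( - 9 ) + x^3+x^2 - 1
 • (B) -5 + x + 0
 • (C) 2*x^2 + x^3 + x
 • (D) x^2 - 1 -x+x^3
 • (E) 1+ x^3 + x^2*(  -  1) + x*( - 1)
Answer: D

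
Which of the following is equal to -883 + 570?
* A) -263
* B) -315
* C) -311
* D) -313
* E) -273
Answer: D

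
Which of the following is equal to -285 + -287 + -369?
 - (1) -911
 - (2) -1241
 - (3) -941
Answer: 3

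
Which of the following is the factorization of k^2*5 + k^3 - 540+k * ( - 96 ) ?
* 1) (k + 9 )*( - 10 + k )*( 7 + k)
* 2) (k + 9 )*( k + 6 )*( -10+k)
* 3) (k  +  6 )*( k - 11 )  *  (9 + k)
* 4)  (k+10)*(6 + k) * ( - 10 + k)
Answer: 2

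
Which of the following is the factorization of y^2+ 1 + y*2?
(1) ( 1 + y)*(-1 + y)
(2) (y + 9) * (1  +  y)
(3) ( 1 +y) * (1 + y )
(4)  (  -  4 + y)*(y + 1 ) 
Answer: 3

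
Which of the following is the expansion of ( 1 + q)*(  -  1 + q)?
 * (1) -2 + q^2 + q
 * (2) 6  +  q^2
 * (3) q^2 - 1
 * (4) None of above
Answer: 3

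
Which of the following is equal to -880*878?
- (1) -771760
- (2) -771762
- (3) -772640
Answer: 3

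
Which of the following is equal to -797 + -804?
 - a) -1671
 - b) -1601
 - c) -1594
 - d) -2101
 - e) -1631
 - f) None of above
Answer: b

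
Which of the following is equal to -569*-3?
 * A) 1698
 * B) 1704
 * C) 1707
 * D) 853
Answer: C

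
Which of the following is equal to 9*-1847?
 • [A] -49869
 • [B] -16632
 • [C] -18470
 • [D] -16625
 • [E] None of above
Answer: E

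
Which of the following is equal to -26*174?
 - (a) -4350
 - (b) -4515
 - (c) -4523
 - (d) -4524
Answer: d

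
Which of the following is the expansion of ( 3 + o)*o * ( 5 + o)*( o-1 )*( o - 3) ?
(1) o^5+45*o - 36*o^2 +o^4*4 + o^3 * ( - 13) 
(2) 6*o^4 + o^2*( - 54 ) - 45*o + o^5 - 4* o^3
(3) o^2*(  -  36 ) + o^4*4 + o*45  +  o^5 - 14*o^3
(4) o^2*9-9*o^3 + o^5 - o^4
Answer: 3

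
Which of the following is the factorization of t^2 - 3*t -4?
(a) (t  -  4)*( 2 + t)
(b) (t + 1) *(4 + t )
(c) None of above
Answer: c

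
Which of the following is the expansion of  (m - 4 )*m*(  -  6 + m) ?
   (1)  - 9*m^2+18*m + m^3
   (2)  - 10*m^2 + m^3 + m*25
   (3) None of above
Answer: 3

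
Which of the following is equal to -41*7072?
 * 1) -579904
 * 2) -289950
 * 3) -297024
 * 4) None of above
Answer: 4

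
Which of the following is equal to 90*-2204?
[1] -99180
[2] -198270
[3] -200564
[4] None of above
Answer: 4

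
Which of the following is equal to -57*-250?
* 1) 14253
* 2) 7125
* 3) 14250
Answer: 3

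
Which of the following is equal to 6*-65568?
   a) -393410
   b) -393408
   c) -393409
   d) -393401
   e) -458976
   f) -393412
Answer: b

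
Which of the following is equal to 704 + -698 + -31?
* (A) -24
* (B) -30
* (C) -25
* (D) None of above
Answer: C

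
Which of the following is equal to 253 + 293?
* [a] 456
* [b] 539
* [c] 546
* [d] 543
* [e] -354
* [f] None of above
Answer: c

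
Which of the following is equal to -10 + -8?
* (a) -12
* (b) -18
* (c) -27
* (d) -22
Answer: b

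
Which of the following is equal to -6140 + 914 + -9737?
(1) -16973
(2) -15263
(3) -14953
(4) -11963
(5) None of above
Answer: 5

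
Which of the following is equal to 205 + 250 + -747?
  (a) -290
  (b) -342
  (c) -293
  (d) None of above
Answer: d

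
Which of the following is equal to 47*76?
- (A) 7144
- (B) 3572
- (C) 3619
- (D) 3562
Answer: B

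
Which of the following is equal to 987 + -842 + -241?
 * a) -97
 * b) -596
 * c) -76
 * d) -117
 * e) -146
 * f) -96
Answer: f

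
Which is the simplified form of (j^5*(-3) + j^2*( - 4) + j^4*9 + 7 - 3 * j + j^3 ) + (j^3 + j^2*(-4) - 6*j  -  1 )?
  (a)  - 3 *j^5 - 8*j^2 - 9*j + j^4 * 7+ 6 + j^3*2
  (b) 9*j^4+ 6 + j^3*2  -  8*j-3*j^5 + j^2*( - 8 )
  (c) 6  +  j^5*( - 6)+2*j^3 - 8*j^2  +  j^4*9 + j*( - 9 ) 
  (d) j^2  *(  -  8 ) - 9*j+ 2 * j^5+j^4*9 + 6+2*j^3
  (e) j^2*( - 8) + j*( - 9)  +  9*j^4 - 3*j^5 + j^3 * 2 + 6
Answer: e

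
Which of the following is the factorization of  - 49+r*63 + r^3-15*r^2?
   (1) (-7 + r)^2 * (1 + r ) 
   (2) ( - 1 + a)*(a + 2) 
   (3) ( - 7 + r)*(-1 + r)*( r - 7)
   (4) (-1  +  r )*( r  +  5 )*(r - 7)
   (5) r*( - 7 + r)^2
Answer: 3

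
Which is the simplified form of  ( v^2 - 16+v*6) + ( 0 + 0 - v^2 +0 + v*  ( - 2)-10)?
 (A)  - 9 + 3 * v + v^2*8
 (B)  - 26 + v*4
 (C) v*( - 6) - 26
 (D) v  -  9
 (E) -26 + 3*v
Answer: B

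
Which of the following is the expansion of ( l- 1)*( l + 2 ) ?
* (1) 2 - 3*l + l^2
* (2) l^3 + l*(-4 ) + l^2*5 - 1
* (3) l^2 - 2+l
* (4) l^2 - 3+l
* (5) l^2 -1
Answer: 3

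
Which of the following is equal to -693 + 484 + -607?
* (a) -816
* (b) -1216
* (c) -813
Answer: a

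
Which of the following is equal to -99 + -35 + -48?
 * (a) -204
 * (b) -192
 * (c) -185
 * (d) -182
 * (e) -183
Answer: d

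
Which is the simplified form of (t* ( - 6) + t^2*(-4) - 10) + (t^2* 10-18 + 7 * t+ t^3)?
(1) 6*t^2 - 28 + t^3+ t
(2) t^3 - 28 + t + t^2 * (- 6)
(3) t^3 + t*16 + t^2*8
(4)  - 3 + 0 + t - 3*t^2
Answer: 1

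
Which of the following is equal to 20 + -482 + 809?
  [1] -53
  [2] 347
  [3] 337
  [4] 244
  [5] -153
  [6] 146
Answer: 2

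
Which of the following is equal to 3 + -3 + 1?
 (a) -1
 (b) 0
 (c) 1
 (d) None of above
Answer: c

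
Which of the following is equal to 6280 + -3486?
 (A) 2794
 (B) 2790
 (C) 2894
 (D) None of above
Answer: A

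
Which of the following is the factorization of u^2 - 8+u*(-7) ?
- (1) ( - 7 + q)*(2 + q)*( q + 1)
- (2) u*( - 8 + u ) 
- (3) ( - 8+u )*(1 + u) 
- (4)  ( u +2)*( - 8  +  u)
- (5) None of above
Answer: 3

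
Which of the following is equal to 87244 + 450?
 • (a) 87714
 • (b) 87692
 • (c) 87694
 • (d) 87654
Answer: c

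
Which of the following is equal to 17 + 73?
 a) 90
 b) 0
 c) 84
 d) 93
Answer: a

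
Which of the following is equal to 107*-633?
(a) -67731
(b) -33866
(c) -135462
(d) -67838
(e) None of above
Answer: a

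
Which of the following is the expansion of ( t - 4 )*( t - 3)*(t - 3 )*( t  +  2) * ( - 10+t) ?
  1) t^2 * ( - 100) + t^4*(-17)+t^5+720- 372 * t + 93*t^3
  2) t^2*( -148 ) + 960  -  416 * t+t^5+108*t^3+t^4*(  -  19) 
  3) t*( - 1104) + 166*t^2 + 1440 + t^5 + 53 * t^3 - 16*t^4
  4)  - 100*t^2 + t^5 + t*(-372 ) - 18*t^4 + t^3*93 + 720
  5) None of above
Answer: 4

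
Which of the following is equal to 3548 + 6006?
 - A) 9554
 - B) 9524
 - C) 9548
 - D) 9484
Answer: A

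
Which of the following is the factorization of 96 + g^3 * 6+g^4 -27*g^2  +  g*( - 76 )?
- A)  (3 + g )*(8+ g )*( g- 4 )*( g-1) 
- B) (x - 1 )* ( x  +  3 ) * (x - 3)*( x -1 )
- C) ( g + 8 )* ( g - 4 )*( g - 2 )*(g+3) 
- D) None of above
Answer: A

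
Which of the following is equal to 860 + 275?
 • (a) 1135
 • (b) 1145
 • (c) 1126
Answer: a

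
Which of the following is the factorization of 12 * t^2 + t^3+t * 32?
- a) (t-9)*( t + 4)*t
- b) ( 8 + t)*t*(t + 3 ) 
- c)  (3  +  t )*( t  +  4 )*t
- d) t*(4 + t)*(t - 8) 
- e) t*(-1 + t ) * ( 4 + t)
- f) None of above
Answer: f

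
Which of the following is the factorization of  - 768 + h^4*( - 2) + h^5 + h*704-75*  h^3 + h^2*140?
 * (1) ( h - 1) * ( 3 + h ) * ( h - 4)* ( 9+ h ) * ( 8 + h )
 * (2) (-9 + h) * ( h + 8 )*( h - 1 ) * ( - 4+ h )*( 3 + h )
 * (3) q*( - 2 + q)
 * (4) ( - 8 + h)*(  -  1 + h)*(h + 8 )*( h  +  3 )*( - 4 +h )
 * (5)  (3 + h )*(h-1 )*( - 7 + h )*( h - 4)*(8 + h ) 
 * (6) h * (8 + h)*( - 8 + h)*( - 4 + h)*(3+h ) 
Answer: 4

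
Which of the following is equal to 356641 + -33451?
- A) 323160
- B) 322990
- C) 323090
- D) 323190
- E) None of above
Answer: D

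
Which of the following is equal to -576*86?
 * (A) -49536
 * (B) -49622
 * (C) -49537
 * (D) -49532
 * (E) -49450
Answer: A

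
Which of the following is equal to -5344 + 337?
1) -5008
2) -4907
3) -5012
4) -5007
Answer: 4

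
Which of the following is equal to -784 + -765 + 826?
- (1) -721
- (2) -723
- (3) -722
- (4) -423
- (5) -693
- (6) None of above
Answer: 2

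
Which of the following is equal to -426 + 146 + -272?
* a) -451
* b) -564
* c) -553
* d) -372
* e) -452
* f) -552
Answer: f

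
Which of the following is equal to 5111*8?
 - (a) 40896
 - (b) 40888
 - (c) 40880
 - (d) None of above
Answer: b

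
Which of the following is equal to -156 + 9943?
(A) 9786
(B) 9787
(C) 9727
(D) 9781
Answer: B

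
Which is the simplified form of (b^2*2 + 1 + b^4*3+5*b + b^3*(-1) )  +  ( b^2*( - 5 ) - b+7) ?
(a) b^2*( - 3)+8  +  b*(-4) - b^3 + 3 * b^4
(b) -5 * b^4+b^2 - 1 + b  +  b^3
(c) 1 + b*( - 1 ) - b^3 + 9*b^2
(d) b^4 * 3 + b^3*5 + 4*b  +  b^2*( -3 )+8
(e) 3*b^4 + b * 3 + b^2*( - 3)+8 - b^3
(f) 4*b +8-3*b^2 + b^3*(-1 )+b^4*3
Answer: f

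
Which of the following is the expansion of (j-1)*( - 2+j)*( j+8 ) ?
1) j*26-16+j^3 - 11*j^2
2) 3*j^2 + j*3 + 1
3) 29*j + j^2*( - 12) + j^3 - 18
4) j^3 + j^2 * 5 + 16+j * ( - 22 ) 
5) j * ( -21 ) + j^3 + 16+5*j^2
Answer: 4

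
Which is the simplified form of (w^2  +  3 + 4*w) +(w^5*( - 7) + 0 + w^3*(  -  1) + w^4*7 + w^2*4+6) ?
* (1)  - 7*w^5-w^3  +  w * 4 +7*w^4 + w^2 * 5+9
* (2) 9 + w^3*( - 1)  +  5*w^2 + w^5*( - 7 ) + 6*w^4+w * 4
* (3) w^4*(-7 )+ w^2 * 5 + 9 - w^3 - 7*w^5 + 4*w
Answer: 1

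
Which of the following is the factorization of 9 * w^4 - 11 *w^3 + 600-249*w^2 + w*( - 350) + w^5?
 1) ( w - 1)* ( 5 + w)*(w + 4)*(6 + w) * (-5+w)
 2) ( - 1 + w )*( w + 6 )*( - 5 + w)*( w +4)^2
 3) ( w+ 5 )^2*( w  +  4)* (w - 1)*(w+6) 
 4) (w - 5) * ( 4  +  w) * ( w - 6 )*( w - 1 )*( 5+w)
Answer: 1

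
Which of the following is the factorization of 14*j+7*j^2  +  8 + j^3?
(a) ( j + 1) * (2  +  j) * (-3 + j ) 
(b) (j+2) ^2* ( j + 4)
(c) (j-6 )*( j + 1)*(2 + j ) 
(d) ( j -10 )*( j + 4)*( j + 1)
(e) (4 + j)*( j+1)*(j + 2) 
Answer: e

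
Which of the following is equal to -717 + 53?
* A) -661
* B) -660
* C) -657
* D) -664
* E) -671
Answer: D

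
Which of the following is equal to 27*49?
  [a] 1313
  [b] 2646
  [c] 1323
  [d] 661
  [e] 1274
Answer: c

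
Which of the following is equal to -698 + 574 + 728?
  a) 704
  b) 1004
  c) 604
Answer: c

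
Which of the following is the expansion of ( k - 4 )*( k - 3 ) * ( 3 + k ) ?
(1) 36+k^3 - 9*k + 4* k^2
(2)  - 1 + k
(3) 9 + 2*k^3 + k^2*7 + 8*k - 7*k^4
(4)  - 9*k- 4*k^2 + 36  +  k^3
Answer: 4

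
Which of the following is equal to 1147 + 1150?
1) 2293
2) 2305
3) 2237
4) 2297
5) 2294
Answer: 4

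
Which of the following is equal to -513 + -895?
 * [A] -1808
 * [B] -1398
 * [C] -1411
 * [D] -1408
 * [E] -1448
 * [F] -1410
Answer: D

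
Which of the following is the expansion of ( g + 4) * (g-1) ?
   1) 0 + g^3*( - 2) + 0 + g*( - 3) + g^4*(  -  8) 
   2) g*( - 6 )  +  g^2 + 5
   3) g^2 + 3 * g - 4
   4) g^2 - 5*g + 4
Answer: 3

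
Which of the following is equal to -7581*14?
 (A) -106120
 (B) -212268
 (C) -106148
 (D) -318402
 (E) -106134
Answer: E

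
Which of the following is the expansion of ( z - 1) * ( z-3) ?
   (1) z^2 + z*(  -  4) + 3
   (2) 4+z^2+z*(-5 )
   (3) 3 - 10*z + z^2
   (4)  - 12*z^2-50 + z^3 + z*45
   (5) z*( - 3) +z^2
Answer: 1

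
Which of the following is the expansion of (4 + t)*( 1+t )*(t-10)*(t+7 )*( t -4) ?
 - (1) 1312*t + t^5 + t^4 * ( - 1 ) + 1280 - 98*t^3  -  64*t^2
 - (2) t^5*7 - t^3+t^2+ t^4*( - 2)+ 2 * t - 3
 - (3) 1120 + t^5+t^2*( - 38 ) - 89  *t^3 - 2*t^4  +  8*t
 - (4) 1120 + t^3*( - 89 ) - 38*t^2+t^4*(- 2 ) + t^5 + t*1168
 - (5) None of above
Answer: 4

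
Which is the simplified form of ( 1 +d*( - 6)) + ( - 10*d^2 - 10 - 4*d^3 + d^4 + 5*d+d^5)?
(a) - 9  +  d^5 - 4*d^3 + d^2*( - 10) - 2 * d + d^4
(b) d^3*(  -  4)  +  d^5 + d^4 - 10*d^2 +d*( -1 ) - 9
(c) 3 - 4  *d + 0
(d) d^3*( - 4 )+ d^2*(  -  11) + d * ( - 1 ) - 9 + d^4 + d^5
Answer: b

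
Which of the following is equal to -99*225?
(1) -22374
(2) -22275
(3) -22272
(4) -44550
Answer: 2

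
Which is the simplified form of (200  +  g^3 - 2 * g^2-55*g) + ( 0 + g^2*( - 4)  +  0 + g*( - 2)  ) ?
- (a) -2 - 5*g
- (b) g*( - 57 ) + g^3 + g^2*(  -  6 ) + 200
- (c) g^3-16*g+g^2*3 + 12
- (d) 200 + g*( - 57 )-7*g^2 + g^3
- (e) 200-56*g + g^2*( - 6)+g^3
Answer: b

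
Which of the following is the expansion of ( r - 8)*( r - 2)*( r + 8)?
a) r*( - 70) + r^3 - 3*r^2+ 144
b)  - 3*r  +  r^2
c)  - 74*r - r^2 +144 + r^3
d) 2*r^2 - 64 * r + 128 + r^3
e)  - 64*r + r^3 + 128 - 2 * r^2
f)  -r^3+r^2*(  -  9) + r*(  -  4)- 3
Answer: e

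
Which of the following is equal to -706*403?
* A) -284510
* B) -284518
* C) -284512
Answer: B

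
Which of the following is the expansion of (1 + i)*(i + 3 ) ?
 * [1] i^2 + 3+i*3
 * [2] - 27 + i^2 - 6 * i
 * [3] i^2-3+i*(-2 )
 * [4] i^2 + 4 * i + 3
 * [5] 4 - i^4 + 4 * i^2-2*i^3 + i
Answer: 4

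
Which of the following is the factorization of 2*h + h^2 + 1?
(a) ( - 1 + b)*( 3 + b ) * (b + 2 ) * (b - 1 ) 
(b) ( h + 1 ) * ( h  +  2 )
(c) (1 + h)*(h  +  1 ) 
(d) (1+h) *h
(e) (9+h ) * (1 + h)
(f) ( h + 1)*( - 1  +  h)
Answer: c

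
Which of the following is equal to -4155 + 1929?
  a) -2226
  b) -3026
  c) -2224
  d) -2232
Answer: a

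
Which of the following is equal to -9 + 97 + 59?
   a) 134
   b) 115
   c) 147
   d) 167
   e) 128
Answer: c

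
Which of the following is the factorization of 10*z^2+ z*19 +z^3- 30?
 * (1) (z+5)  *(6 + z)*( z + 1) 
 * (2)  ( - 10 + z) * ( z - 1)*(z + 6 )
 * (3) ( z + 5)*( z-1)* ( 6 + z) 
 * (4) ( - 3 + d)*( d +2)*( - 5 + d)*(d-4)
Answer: 3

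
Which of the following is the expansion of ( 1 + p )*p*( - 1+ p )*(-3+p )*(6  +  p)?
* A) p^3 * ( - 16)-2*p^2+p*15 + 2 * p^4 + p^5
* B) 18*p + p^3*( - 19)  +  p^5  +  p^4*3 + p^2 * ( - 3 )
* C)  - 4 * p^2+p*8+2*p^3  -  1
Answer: B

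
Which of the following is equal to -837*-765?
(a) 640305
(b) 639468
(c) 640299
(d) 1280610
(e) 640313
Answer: a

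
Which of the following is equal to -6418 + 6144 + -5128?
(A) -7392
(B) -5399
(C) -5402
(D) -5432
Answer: C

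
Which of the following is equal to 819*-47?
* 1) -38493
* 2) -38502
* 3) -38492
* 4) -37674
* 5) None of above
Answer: 1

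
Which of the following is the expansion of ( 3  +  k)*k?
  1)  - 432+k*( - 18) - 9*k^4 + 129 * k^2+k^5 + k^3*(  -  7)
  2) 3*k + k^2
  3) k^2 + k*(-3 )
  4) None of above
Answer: 2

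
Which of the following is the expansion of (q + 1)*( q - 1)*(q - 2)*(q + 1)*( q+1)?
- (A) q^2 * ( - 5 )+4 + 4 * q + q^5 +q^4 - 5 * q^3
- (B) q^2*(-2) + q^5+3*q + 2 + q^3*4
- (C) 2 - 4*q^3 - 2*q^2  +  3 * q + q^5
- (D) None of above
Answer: C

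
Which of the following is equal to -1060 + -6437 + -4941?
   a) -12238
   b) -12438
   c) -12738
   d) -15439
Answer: b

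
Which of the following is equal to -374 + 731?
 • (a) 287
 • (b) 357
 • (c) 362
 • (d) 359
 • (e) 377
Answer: b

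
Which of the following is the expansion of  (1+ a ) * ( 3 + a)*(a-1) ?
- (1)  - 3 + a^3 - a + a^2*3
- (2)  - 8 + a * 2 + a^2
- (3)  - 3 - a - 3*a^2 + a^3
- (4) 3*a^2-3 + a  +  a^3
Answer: 1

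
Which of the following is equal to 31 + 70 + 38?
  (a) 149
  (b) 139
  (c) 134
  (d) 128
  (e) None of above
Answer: b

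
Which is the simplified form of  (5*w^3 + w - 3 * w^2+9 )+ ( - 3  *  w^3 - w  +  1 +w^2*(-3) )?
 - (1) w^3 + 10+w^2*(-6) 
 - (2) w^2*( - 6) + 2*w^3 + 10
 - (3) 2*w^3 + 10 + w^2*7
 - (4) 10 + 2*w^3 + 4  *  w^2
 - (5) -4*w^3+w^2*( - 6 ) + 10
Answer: 2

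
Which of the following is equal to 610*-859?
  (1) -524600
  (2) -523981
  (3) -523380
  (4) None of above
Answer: 4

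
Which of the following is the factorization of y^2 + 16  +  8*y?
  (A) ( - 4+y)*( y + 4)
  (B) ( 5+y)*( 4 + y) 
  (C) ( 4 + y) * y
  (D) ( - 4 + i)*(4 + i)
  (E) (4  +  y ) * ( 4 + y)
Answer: E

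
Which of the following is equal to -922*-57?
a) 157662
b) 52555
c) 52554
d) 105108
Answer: c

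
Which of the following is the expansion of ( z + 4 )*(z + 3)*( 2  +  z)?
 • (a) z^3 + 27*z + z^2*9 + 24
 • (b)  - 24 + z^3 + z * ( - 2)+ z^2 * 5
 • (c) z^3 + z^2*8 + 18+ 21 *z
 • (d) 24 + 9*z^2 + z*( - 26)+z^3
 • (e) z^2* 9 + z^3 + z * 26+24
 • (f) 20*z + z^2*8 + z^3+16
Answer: e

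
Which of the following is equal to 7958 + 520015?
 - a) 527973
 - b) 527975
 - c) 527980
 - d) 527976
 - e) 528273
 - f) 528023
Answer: a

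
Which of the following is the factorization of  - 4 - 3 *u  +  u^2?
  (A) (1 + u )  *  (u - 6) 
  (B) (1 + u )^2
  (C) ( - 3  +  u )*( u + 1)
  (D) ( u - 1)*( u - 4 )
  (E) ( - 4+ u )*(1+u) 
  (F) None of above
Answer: E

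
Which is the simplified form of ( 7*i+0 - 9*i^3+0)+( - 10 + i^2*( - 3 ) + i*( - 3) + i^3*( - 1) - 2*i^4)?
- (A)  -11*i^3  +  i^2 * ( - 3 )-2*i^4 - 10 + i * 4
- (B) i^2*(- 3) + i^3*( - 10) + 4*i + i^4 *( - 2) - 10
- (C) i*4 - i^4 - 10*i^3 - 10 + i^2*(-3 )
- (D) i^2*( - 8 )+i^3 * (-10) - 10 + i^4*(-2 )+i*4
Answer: B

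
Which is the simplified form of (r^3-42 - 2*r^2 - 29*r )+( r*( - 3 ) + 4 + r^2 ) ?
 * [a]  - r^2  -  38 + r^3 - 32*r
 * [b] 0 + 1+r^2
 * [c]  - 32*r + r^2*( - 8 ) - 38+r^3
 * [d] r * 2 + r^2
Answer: a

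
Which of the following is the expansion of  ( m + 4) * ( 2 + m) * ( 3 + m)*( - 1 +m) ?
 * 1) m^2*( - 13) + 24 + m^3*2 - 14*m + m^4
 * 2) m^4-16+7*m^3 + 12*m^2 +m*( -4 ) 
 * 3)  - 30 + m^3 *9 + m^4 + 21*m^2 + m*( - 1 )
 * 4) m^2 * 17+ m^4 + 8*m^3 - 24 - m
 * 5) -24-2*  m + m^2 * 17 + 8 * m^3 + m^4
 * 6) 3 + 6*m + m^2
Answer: 5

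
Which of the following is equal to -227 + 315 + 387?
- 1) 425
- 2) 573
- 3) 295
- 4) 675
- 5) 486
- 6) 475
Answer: 6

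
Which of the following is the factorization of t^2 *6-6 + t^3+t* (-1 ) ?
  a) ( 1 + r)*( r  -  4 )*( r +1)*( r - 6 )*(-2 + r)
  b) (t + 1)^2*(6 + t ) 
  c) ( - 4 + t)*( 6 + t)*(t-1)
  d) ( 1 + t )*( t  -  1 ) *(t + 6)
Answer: d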